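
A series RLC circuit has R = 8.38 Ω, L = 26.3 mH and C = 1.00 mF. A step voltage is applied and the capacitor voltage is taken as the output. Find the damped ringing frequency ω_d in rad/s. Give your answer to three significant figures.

For a series RLC circuit (capacitor voltage as output), ω_n = 1/√(LC) = 1/√(26.3 mH · 1.00 mF) = 195 rad/s.
ζ = (R/2)·√(C/L) = (8.38/2)·√(1.00 mF/26.3 mH) = 0.817.
ω_d = 195·√(1 − 0.817²) = 112 rad/s.

ω_d ≈ 112 rad/s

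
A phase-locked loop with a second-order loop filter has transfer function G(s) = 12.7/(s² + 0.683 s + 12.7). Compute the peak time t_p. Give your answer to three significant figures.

ω_n = √12.7 = 3.56 rad/s; ζ = 0.683/(2·3.56) = 0.0958.
The damped frequency ω_d = ω_n√(1−ζ²) = 3.55 rad/s. Then t_p = π/ω_d = 0.886 s.

t_p ≈ 0.886 s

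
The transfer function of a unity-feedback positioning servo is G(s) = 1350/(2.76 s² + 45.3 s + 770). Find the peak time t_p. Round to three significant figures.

t_p ≈ 0.216 s

Dividing through by 2.76: denominator becomes s² + 16.41 s + 279.0.
So ω_n = √279.0 = 16.7 rad/s and ζ = 16.41/(2·16.7) = 0.491.
ω_d = ω_n√(1−ζ²) = 14.5 rad/s. t_p = π/ω_d = 0.216 s.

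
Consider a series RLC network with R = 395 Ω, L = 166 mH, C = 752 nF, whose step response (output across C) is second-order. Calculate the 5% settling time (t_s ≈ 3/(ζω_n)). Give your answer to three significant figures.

For a series RLC circuit (capacitor voltage as output), ω_n = 1/√(LC) = 1/√(166 mH · 752 nF) = 2830 rad/s.
ζ = (R/2)·√(C/L) = (395/2)·√(752 nF/166 mH) = 0.420.
t_s ≈ 3/(ζω_n) = 0.00252 s.

t_s ≈ 0.00252 s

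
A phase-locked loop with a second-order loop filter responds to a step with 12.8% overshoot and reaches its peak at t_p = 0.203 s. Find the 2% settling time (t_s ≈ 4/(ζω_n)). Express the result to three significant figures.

From the overshoot, ζ = −ln(OS)/√(π²+ln²(OS)) = 0.548.
t_p = π/ω_d ⇒ ω_d = 15.5 rad/s; then ω_n = ω_d/√(1−ζ²) = 18.5 rad/s.
t_s ≈ 4/(ζω_n) = 4/(0.548·18.5) = 0.395 s.

t_s ≈ 0.395 s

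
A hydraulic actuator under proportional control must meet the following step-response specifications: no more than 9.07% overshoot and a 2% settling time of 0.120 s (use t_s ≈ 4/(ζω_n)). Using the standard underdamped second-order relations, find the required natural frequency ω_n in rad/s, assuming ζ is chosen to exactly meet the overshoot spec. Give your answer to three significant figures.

ω_n ≈ 54.9 rad/s

From %OS = 100·exp(−πζ/√(1−ζ²)), invert to get ζ = −ln(OS)/√(π² + ln²(OS)) with OS = 0.0907.
−ln 0.0907 = 2.400, so ζ = 2.400/√(π² + 5.761) = 0.607.
From t_s ≈ 4/(ζω_n): ω_n = 4/(ζ·t_s) = 4/(0.607·0.120) = 54.9 rad/s.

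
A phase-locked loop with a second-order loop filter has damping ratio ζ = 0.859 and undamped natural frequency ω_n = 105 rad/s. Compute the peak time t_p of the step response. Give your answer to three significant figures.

The damped frequency is ω_d = ω_n√(1−ζ²) = 105·√(1−0.738) = 53.8 rad/s.
Peak time t_p = π/ω_d = π/53.8 = 0.0584 s.

t_p ≈ 0.0584 s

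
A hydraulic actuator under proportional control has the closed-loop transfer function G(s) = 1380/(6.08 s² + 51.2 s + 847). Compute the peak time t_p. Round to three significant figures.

Dividing through by 6.08: denominator becomes s² + 8.421 s + 139.3.
So ω_n = √139.3 = 11.8 rad/s and ζ = 8.421/(2·11.8) = 0.357.
The damped frequency ω_d = ω_n√(1−ζ²) = 11.0 rad/s. t_p = π/ω_d = 0.285 s.

t_p ≈ 0.285 s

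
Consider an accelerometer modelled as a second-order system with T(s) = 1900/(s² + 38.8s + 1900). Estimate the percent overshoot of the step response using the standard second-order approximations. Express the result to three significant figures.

Matching coefficients with s² + 2ζω_n s + ω_n² gives ω_n² = 1900 ⇒ ω_n = 43.6 rad/s, and ζ = 38.8/(2ω_n) = 0.445.
%OS = 100 e^{−πζ/√(1−ζ²)} with ζ = 0.445 gives 21.0%.

%OS ≈ 21.0%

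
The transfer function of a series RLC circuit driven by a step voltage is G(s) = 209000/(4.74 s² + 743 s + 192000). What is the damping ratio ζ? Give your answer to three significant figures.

ζ ≈ 0.389

Dividing through by 4.74: denominator becomes s² + 156.8 s + 40510.
So ω_n = √40510 = 201 rad/s and ζ = 156.8/(2·201) = 0.389.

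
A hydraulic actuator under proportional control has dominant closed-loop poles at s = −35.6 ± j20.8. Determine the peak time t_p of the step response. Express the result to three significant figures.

t_p = π/ω_d with ω_d = 20.8 (the imaginary part), so t_p = 0.151 s.

t_p ≈ 0.151 s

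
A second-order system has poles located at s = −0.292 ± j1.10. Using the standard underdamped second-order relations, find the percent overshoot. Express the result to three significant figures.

%OS ≈ 43.4%

With σ = 0.292, ω_d = 1.10: ω_n = √(σ²+ω_d²) = 1.14 rad/s, ζ = σ/ω_n = 0.257.
%OS = 100·exp(−πζ/√(1−ζ²)) = 43.4%.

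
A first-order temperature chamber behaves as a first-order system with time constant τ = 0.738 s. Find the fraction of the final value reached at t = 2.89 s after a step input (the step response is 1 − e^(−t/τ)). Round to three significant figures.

y(t)/y_∞ = 1 − e^(−t/τ) = 1 − e^(−2.89/0.738) = 1 − e^(−3.92) = 0.980.

y/y_∞ ≈ 0.980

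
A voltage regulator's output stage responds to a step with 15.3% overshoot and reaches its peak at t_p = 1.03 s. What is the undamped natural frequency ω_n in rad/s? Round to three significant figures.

The overshoot fixes ζ = −ln(OS)/√(π²+ln²(OS)) = 0.513.
t_p = π/ω_d ⇒ ω_d = 3.05 rad/s; then ω_n = ω_d/√(1−ζ²) = 3.55 rad/s.

ω_n ≈ 3.55 rad/s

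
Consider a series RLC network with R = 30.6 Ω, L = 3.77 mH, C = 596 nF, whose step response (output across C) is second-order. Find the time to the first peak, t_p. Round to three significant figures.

For a series RLC circuit (capacitor voltage as output), ω_n = 1/√(LC) = 1/√(3.77 mH · 596 nF) = 21100 rad/s.
ζ = (R/2)·√(C/L) = (30.6/2)·√(596 nF/3.77 mH) = 0.192.
ω_d = 21100·√(1 − 0.192²) = 20700 rad/s. t_p = π/ω_d = 0.000152 s.

t_p ≈ 0.000152 s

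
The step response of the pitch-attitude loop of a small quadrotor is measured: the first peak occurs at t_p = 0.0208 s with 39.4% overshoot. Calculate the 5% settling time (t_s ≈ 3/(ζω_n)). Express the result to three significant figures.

The overshoot fixes ζ = −ln(OS)/√(π²+ln²(OS)) = 0.284.
From t_p = π/ω_d, ω_d = π/0.0208 = 151 rad/s, so ω_n = ω_d/√(1−ζ²) = 158 rad/s.
t_s ≈ 3/(ζω_n) = 3/(0.284·158) = 0.0670 s.

t_s ≈ 0.0670 s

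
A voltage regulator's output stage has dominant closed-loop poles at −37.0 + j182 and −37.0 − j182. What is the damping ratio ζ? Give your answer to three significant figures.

ζ ≈ 0.199

The poles are at −σ ± jω_d with σ = 37.0 and ω_d = 182, so ω_n = √(σ²+ω_d²) = 186 rad/s and ζ = σ/ω_n = 0.199.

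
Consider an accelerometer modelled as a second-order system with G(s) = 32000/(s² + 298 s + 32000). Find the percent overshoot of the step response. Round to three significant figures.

%OS ≈ 0.884%

Comparing the denominator to s² + 2ζω_n s + ω_n²: ω_n = √32000 = 179 rad/s, and 2ζω_n = 298 so ζ = 298/(2·179) = 0.833.
Overshoot: exp(−π·0.833/√(1−0.833²)) = 0.00884, i.e. 0.884%.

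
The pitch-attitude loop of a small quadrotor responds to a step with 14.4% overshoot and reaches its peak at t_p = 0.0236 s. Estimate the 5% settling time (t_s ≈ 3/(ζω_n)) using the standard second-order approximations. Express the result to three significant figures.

t_s ≈ 0.0365 s

ζ from %OS: ζ = |ln 0.144|/√(π²+ln²0.144) = 0.525.
t_p = π/ω_d ⇒ ω_d = 133 rad/s; then ω_n = ω_d/√(1−ζ²) = 156 rad/s.
t_s ≈ 3/(ζω_n) = 3/(0.525·156) = 0.0365 s.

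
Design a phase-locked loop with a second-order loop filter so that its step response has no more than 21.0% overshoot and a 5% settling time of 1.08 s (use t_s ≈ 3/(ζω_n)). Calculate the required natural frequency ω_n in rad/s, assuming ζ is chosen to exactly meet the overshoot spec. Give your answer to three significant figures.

ω_n ≈ 6.24 rad/s

Inverting the overshoot relation: ζ = |ln 0.210|/√(π² + ln²0.210) = 0.445.
From t_s ≈ 3/(ζω_n): ω_n = 3/(ζ·t_s) = 3/(0.445·1.08) = 6.24 rad/s.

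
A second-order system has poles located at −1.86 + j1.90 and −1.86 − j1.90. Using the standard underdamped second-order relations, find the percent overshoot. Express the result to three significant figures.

%OS ≈ 4.62%

With σ = 1.86, ω_d = 1.90: ω_n = √(σ²+ω_d²) = 2.66 rad/s, ζ = σ/ω_n = 0.700.
Overshoot: exp(−π·0.700/√(1−0.700²)) = 0.0462, i.e. 4.62%.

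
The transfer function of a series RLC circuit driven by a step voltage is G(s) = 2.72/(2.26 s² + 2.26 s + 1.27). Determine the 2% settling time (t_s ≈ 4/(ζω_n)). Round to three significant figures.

Dividing through by 2.26: denominator becomes s² + 1.000 s + 0.5619.
So ω_n = √0.5619 = 0.750 rad/s and ζ = 1.000/(2·0.750) = 0.667.
t_s ≈ 4/(ζω_n) = 8.00 s.

t_s ≈ 8.00 s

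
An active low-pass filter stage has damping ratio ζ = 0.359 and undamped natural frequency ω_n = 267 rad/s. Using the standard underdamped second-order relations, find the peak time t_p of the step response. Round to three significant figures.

The damped frequency is ω_d = ω_n√(1−ζ²) = 267·√(1−0.129) = 249 rad/s.
Peak time t_p = π/ω_d = π/249 = 0.0126 s.

t_p ≈ 0.0126 s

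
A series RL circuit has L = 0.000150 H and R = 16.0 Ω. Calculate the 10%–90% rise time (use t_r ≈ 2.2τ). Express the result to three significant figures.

τ = L/R = 0.000150/16.0 = 0.00000937 s.
t_r ≈ 2.2τ = 0.0000206 s.

t_r ≈ 0.0000206 s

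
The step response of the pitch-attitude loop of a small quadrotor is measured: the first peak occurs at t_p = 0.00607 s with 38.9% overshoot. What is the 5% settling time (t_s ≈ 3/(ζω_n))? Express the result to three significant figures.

t_s ≈ 0.0193 s

The overshoot fixes ζ = −ln(OS)/√(π²+ln²(OS)) = 0.288.
t_p = π/ω_d ⇒ ω_d = 518 rad/s; then ω_n = ω_d/√(1−ζ²) = 540 rad/s.
t_s ≈ 3/(ζω_n) = 3/(0.288·540) = 0.0193 s.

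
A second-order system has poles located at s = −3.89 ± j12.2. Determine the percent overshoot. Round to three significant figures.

The poles are at −σ ± jω_d with σ = 3.89 and ω_d = 12.2, so ω_n = √(σ²+ω_d²) = 12.8 rad/s and ζ = σ/ω_n = 0.304.
Overshoot: exp(−π·0.304/√(1−0.304²)) = 0.367, i.e. 36.7%.

%OS ≈ 36.7%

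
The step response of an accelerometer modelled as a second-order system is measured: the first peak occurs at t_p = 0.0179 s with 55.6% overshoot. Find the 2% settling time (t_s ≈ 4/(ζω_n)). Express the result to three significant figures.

The overshoot fixes ζ = −ln(OS)/√(π²+ln²(OS)) = 0.184.
From t_p = π/ω_d, ω_d = π/0.0179 = 176 rad/s, so ω_n = ω_d/√(1−ζ²) = 179 rad/s.
t_s ≈ 4/(ζω_n) = 4/(0.184·179) = 0.122 s.

t_s ≈ 0.122 s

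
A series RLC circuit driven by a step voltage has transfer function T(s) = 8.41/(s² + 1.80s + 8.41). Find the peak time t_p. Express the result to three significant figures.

Matching coefficients with s² + 2ζω_n s + ω_n² gives ω_n² = 8.41 ⇒ ω_n = 2.90 rad/s, and ζ = 1.80/(2ω_n) = 0.310.
The damped frequency ω_d = ω_n√(1−ζ²) = 2.76 rad/s. Then t_p = π/ω_d = 1.14 s.

t_p ≈ 1.14 s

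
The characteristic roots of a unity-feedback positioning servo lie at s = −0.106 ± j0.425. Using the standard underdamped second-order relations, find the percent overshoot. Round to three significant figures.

%OS ≈ 45.7%

|pole| = ω_n = √(0.106² + 0.425²) = 0.438 rad/s; ζ = cos θ = σ/ω_n = 0.242.
%OS = 100 e^{−πζ/√(1−ζ²)} with ζ = 0.242 gives 45.7%.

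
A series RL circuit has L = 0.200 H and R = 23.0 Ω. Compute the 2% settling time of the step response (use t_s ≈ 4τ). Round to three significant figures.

t_s ≈ 0.0348 s

τ = L/R = 0.200/23.0 = 0.00870 s.
t_s ≈ 4τ = 0.0348 s.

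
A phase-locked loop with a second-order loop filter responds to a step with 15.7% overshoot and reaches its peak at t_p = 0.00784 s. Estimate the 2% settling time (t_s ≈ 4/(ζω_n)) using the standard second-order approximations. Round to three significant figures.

t_s ≈ 0.0169 s

ζ from %OS: ζ = |ln 0.157|/√(π²+ln²0.157) = 0.508.
t_p = π/ω_d ⇒ ω_d = 401 rad/s; then ω_n = ω_d/√(1−ζ²) = 465 rad/s.
t_s ≈ 4/(ζω_n) = 4/(0.508·465) = 0.0169 s.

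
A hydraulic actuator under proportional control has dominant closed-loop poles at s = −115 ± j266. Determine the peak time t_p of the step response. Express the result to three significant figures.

t_p ≈ 0.0118 s

t_p = π/ω_d with ω_d = 266 (the imaginary part), so t_p = 0.0118 s.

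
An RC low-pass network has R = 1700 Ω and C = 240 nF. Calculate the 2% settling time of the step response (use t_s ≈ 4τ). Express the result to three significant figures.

τ = RC = 1700 × 240 nF = 0.000408 s.
t_s ≈ 4τ = 0.00163 s.

t_s ≈ 0.00163 s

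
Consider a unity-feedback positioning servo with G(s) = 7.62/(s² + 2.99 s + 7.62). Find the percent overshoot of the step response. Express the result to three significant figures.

Comparing the denominator to s² + 2ζω_n s + ω_n²: ω_n = √7.62 = 2.76 rad/s, and 2ζω_n = 2.99 so ζ = 2.99/(2·2.76) = 0.542.
%OS = 100·exp(−πζ/√(1−ζ²)) = 13.2%.

%OS ≈ 13.2%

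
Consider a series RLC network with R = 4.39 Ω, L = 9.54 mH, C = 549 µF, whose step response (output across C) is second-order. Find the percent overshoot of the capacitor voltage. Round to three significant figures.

For a series RLC circuit (capacitor voltage as output), ω_n = 1/√(LC) = 1/√(9.54 mH · 549 µF) = 437 rad/s.
ζ = (R/2)·√(C/L) = (4.39/2)·√(549 µF/9.54 mH) = 0.527.
%OS = 100 e^{−πζ/√(1−ζ²)} with ζ = 0.527 gives 14.3%.

%OS ≈ 14.3%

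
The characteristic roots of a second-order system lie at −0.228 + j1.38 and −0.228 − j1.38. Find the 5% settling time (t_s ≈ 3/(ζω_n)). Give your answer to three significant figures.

For poles at −σ ± jω_d, ζω_n = σ = 0.228, so t_s ≈ 3/σ = 13.2 s.

t_s ≈ 13.2 s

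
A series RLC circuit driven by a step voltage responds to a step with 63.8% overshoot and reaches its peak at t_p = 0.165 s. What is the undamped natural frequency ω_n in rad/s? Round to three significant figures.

ζ from %OS: ζ = |ln 0.638|/√(π²+ln²0.638) = 0.142.
From t_p = π/ω_d, ω_d = π/0.165 = 19.0 rad/s, so ω_n = ω_d/√(1−ζ²) = 19.2 rad/s.

ω_n ≈ 19.2 rad/s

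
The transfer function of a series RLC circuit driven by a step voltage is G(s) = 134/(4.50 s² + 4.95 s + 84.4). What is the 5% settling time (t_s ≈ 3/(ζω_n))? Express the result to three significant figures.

t_s ≈ 5.45 s

Dividing through by 4.50: denominator becomes s² + 1.100 s + 18.76.
So ω_n = √18.76 = 4.33 rad/s and ζ = 1.100/(2·4.33) = 0.127.
t_s ≈ 3/(ζω_n) = 5.45 s.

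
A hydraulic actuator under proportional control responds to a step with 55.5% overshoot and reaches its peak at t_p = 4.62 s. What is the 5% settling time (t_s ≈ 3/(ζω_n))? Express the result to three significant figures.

From the overshoot, ζ = −ln(OS)/√(π²+ln²(OS)) = 0.184.
t_p = π/ω_d ⇒ ω_d = 0.680 rad/s; then ω_n = ω_d/√(1−ζ²) = 0.692 rad/s.
t_s ≈ 3/(ζω_n) = 3/(0.184·0.692) = 23.5 s.

t_s ≈ 23.5 s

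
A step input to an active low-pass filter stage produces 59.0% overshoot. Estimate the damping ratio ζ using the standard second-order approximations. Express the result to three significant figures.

ζ ≈ 0.166

Inverting the overshoot relation: ζ = |ln 0.590|/√(π² + ln²0.590) = 0.166.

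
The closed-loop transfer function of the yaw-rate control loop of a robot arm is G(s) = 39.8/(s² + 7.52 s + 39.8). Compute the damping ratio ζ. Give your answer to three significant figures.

ζ ≈ 0.596

Matching coefficients with s² + 2ζω_n s + ω_n² gives ω_n² = 39.8 ⇒ ω_n = 6.31 rad/s, and ζ = 7.52/(2ω_n) = 0.596.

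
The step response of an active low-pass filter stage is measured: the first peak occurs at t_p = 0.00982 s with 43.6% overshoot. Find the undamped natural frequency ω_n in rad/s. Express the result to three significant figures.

The overshoot fixes ζ = −ln(OS)/√(π²+ln²(OS)) = 0.255.
From t_p = π/ω_d, ω_d = π/0.00982 = 320 rad/s, so ω_n = ω_d/√(1−ζ²) = 331 rad/s.

ω_n ≈ 331 rad/s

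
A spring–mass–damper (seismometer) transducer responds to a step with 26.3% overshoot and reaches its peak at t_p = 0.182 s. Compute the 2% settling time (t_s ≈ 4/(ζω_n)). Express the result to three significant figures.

The overshoot fixes ζ = −ln(OS)/√(π²+ln²(OS)) = 0.391.
From t_p = π/ω_d, ω_d = π/0.182 = 17.3 rad/s, so ω_n = ω_d/√(1−ζ²) = 18.8 rad/s.
t_s ≈ 4/(ζω_n) = 4/(0.391·18.8) = 0.545 s.

t_s ≈ 0.545 s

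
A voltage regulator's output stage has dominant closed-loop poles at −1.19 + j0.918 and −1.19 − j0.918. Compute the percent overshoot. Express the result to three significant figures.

The poles are at −σ ± jω_d with σ = 1.19 and ω_d = 0.918, so ω_n = √(σ²+ω_d²) = 1.50 rad/s and ζ = σ/ω_n = 0.792.
Overshoot: exp(−π·0.792/√(1−0.792²)) = 0.0170, i.e. 1.70%.

%OS ≈ 1.70%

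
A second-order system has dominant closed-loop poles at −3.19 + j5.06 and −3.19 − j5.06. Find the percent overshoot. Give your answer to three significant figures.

%OS ≈ 13.8%

The poles are at −σ ± jω_d with σ = 3.19 and ω_d = 5.06, so ω_n = √(σ²+ω_d²) = 5.98 rad/s and ζ = σ/ω_n = 0.533.
%OS = 100 e^{−πζ/√(1−ζ²)} with ζ = 0.533 gives 13.8%.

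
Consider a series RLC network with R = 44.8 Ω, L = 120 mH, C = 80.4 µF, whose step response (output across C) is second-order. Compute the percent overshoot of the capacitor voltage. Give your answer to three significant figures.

%OS ≈ 10.7%

For a series RLC circuit (capacitor voltage as output), ω_n = 1/√(LC) = 1/√(120 mH · 80.4 µF) = 322 rad/s.
ζ = (R/2)·√(C/L) = (44.8/2)·√(80.4 µF/120 mH) = 0.580.
Overshoot: exp(−π·0.580/√(1−0.580²)) = 0.107, i.e. 10.7%.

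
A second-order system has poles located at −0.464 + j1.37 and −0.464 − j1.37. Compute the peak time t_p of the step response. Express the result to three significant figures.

t_p = π/ω_d with ω_d = 1.37 (the imaginary part), so t_p = 2.29 s.

t_p ≈ 2.29 s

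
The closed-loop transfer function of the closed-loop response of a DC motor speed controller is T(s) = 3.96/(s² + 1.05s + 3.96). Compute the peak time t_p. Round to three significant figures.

Matching coefficients with s² + 2ζω_n s + ω_n² gives ω_n² = 3.96 ⇒ ω_n = 1.99 rad/s, and ζ = 1.05/(2ω_n) = 0.264.
ω_d = 1.99·√(1 − 0.264²) = 1.92 rad/s. Then t_p = π/ω_d = 1.64 s.

t_p ≈ 1.64 s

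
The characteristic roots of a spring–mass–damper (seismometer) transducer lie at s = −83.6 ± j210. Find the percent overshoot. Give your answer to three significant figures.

|pole| = ω_n = √(83.6² + 210²) = 226 rad/s; ζ = cos θ = σ/ω_n = 0.370.
%OS = 100·exp(−πζ/√(1−ζ²)) = 28.6%.

%OS ≈ 28.6%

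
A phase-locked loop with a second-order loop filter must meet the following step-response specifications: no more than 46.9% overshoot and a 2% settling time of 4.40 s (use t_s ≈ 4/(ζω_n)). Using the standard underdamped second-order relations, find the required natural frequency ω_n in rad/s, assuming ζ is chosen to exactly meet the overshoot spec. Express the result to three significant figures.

From %OS = 100·exp(−πζ/√(1−ζ²)), invert to get ζ = −ln(OS)/√(π² + ln²(OS)) with OS = 0.469.
−ln 0.469 = 0.7572, so ζ = 0.7572/√(π² + 0.5733) = 0.234.
Then ω_n = 4/(ζ t_s) = 4/(0.234 × 4.40) = 3.88 rad/s.

ω_n ≈ 3.88 rad/s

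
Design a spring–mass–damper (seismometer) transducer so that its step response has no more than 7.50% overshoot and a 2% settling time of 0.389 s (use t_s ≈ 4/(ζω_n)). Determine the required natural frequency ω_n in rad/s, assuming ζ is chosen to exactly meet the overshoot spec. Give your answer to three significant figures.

ω_n ≈ 16.2 rad/s

From %OS = 100·exp(−πζ/√(1−ζ²)), invert to get ζ = −ln(OS)/√(π² + ln²(OS)) with OS = 0.0750.
−ln 0.0750 = 2.590, so ζ = 2.590/√(π² + 6.709) = 0.636.
From t_s ≈ 4/(ζω_n): ω_n = 4/(ζ·t_s) = 4/(0.636·0.389) = 16.2 rad/s.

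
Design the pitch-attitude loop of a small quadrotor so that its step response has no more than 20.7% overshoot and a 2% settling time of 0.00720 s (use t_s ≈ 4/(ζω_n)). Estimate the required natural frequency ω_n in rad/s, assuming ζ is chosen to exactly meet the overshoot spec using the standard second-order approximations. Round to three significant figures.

ω_n ≈ 1240 rad/s

Inverting the overshoot relation: ζ = |ln 0.207|/√(π² + ln²0.207) = 0.448.
From t_s ≈ 4/(ζω_n): ω_n = 4/(ζ·t_s) = 4/(0.448·0.00720) = 1240 rad/s.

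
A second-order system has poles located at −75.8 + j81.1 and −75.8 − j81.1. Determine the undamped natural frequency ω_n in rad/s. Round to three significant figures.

ω_n ≈ 111 rad/s

With σ = 75.8, ω_d = 81.1: ω_n = √(σ²+ω_d²) = 111 rad/s, ζ = σ/ω_n = 0.683.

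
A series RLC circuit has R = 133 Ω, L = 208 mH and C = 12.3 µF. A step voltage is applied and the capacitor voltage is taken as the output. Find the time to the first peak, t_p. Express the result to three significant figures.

For a series RLC circuit (capacitor voltage as output), ω_n = 1/√(LC) = 1/√(208 mH · 12.3 µF) = 625 rad/s.
ζ = (R/2)·√(C/L) = (133/2)·√(12.3 µF/208 mH) = 0.511.
ω_d = 625·√(1 − 0.511²) = 537 rad/s. t_p = π/ω_d = 0.00585 s.

t_p ≈ 0.00585 s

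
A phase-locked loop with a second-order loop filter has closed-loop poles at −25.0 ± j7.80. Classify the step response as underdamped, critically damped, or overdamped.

underdamped

Since the poles form a complex-conjugate pair with nonzero imaginary part, the response is underdamped.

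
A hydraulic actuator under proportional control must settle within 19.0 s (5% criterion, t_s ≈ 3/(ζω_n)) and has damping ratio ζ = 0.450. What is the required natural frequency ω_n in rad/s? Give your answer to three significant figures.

ω_n ≈ 0.351 rad/s

Rearranging t_s ≈ 3/(ζω_n) gives ω_n = 3/(ζ·t_s) = 3/(0.450 × 19.0) = 0.351 rad/s.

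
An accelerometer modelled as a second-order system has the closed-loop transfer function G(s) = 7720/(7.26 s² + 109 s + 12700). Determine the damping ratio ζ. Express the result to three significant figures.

Dividing through by 7.26: denominator becomes s² + 15.01 s + 1749.
So ω_n = √1749 = 41.8 rad/s and ζ = 15.01/(2·41.8) = 0.179.

ζ ≈ 0.179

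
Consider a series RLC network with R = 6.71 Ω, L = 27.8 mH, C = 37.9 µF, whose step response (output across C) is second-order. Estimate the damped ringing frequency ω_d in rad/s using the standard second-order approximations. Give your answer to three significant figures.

ω_d ≈ 967 rad/s

For a series RLC circuit (capacitor voltage as output), ω_n = 1/√(LC) = 1/√(27.8 mH · 37.9 µF) = 974 rad/s.
ζ = (R/2)·√(C/L) = (6.71/2)·√(37.9 µF/27.8 mH) = 0.124.
ω_d = ω_n√(1−ζ²) = 967 rad/s.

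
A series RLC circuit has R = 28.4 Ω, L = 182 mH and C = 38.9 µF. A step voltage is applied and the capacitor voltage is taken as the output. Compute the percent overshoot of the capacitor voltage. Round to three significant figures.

%OS ≈ 51.3%

For a series RLC circuit (capacitor voltage as output), ω_n = 1/√(LC) = 1/√(182 mH · 38.9 µF) = 376 rad/s.
ζ = (R/2)·√(C/L) = (28.4/2)·√(38.9 µF/182 mH) = 0.208.
%OS = 100·exp(−πζ/√(1−ζ²)) = 51.3%.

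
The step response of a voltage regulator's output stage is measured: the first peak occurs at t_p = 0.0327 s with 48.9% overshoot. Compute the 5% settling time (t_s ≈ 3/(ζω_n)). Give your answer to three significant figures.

t_s ≈ 0.137 s

From the overshoot, ζ = −ln(OS)/√(π²+ln²(OS)) = 0.222.
From t_p = π/ω_d, ω_d = π/0.0327 = 96.1 rad/s, so ω_n = ω_d/√(1−ζ²) = 98.5 rad/s.
t_s ≈ 3/(ζω_n) = 3/(0.222·98.5) = 0.137 s.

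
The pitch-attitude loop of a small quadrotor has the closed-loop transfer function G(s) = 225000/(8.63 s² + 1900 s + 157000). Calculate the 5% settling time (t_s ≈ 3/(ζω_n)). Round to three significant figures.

t_s ≈ 0.0273 s

Dividing through by 8.63: denominator becomes s² + 220.2 s + 18190.
So ω_n = √18190 = 135 rad/s and ζ = 220.2/(2·135) = 0.816.
t_s ≈ 3/(ζω_n) = 0.0273 s.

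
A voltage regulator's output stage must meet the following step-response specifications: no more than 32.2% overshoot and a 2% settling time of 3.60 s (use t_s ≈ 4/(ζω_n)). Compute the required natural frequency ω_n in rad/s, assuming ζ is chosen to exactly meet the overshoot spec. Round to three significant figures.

ω_n ≈ 3.27 rad/s

Inverting the overshoot relation: ζ = |ln 0.322|/√(π² + ln²0.322) = 0.339.
From t_s ≈ 4/(ζω_n): ω_n = 4/(ζ·t_s) = 4/(0.339·3.60) = 3.27 rad/s.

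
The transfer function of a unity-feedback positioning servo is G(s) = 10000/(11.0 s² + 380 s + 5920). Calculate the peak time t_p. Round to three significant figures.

Dividing through by 11.0: denominator becomes s² + 34.55 s + 538.2.
So ω_n = √538.2 = 23.2 rad/s and ζ = 34.55/(2·23.2) = 0.745.
The damped frequency ω_d = ω_n√(1−ζ²) = 15.5 rad/s. t_p = π/ω_d = 0.203 s.

t_p ≈ 0.203 s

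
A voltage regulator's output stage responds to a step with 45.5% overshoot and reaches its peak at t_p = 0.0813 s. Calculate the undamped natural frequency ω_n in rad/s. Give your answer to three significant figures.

From the overshoot, ζ = −ln(OS)/√(π²+ln²(OS)) = 0.243.
From t_p = π/ω_d, ω_d = π/0.0813 = 38.6 rad/s, so ω_n = ω_d/√(1−ζ²) = 39.8 rad/s.

ω_n ≈ 39.8 rad/s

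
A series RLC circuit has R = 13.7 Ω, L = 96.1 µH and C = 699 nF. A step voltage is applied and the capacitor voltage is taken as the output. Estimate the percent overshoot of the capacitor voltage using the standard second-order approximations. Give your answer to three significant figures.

For a series RLC circuit (capacitor voltage as output), ω_n = 1/√(LC) = 1/√(96.1 µH · 699 nF) = 122000 rad/s.
ζ = (R/2)·√(C/L) = (13.7/2)·√(699 nF/96.1 µH) = 0.584.
%OS = 100 e^{−πζ/√(1−ζ²)} with ζ = 0.584 gives 10.4%.

%OS ≈ 10.4%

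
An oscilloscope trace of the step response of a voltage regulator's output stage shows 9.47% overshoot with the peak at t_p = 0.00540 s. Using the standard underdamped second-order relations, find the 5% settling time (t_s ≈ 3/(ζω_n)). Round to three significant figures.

t_s ≈ 0.00687 s

The overshoot fixes ζ = −ln(OS)/√(π²+ln²(OS)) = 0.600.
From t_p = π/ω_d, ω_d = π/0.00540 = 582 rad/s, so ω_n = ω_d/√(1−ζ²) = 727 rad/s.
t_s ≈ 3/(ζω_n) = 3/(0.600·727) = 0.00687 s.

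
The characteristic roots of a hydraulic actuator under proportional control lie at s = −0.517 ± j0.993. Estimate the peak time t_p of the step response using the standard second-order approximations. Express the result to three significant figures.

t_p ≈ 3.16 s

t_p = π/ω_d with ω_d = 0.993 (the imaginary part), so t_p = 3.16 s.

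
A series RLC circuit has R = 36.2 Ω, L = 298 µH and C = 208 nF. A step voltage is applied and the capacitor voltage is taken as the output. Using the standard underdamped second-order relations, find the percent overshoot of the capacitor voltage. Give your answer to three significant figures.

%OS ≈ 18.1%

For a series RLC circuit (capacitor voltage as output), ω_n = 1/√(LC) = 1/√(298 µH · 208 nF) = 127000 rad/s.
ζ = (R/2)·√(C/L) = (36.2/2)·√(208 nF/298 µH) = 0.478.
%OS = 100·exp(−πζ/√(1−ζ²)) = 18.1%.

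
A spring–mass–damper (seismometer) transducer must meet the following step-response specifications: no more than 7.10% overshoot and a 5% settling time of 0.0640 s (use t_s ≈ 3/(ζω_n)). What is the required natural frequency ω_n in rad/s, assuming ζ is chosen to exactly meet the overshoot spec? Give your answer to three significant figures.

ω_n ≈ 72.8 rad/s

ζ = −ln(OS)/√(π² + (ln OS)²). With OS = 0.0710, ln OS = −2.645 and ζ = 2.645/4.107 = 0.644.
Then ω_n = 3/(ζ t_s) = 3/(0.644 × 0.0640) = 72.8 rad/s.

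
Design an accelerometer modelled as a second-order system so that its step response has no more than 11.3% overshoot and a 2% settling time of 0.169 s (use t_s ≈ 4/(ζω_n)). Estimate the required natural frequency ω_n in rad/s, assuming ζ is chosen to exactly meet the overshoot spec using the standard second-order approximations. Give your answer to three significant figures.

ω_n ≈ 41.5 rad/s

ζ = −ln(OS)/√(π² + (ln OS)²). With OS = 0.113, ln OS = −2.180 and ζ = 2.180/3.824 = 0.570.
Then ω_n = 4/(ζ t_s) = 4/(0.570 × 0.169) = 41.5 rad/s.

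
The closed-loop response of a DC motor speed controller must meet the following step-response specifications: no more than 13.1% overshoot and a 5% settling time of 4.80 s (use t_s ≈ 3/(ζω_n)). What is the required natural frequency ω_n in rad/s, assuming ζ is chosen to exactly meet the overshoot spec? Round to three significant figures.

ω_n ≈ 1.15 rad/s

Inverting the overshoot relation: ζ = |ln 0.131|/√(π² + ln²0.131) = 0.543.
Then ω_n = 3/(ζ t_s) = 3/(0.543 × 4.80) = 1.15 rad/s.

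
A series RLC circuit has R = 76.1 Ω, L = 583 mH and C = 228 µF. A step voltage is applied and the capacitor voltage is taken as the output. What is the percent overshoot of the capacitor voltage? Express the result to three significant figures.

For a series RLC circuit (capacitor voltage as output), ω_n = 1/√(LC) = 1/√(583 mH · 228 µF) = 86.7 rad/s.
ζ = (R/2)·√(C/L) = (76.1/2)·√(228 µF/583 mH) = 0.752.
%OS = 100·exp(−πζ/√(1−ζ²)) = 2.76%.

%OS ≈ 2.76%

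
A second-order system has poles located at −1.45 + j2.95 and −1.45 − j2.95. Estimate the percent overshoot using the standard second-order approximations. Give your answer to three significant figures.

%OS ≈ 21.3%

With σ = 1.45, ω_d = 2.95: ω_n = √(σ²+ω_d²) = 3.29 rad/s, ζ = σ/ω_n = 0.441.
%OS = 100 e^{−πζ/√(1−ζ²)} with ζ = 0.441 gives 21.3%.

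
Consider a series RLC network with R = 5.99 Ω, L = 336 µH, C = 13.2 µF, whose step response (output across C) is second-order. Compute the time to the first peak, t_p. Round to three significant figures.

For a series RLC circuit (capacitor voltage as output), ω_n = 1/√(LC) = 1/√(336 µH · 13.2 µF) = 15000 rad/s.
ζ = (R/2)·√(C/L) = (5.99/2)·√(13.2 µF/336 µH) = 0.594.
ω_d = 15000·√(1 − 0.594²) = 12100 rad/s. t_p = π/ω_d = 0.000260 s.

t_p ≈ 0.000260 s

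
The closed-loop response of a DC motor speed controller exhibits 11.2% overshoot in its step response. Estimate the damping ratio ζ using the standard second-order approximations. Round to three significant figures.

From %OS = 100·exp(−πζ/√(1−ζ²)), invert to get ζ = −ln(OS)/√(π² + ln²(OS)) with OS = 0.112.
−ln 0.112 = 2.189, so ζ = 2.189/√(π² + 4.793) = 0.572.

ζ ≈ 0.572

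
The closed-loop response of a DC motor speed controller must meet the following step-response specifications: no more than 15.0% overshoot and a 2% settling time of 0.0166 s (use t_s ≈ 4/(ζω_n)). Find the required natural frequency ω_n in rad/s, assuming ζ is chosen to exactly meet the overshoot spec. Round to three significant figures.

ω_n ≈ 466 rad/s

ζ = −ln(OS)/√(π² + (ln OS)²). With OS = 0.150, ln OS = −1.897 and ζ = 1.897/3.670 = 0.517.
Then ω_n = 4/(ζ t_s) = 4/(0.517 × 0.0166) = 466 rad/s.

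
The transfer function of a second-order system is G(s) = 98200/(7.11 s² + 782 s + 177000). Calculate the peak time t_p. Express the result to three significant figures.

t_p ≈ 0.0212 s

Dividing through by 7.11: denominator becomes s² + 110.0 s + 24890.
So ω_n = √24890 = 158 rad/s and ζ = 110.0/(2·158) = 0.349.
ω_d = ω_n√(1−ζ²) = 148 rad/s. t_p = π/ω_d = 0.0212 s.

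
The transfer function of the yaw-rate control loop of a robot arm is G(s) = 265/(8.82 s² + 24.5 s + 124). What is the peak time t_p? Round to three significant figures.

t_p ≈ 0.902 s

Dividing through by 8.82: denominator becomes s² + 2.778 s + 14.06.
So ω_n = √14.06 = 3.75 rad/s and ζ = 2.778/(2·3.75) = 0.370.
The damped frequency ω_d = ω_n√(1−ζ²) = 3.48 rad/s. t_p = π/ω_d = 0.902 s.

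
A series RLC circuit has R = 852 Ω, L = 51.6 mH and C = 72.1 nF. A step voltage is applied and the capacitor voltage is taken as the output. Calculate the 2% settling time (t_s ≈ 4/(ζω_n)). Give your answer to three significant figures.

t_s ≈ 0.000485 s

For a series RLC circuit (capacitor voltage as output), ω_n = 1/√(LC) = 1/√(51.6 mH · 72.1 nF) = 16400 rad/s.
ζ = (R/2)·√(C/L) = (852/2)·√(72.1 nF/51.6 mH) = 0.504.
t_s ≈ 4/(ζω_n) = 0.000485 s.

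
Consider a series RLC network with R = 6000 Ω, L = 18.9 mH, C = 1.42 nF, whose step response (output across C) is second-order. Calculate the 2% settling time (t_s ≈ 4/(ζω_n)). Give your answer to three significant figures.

For a series RLC circuit (capacitor voltage as output), ω_n = 1/√(LC) = 1/√(18.9 mH · 1.42 nF) = 193000 rad/s.
ζ = (R/2)·√(C/L) = (6000/2)·√(1.42 nF/18.9 mH) = 0.822.
t_s ≈ 4/(ζω_n) = 0.0000252 s.

t_s ≈ 0.0000252 s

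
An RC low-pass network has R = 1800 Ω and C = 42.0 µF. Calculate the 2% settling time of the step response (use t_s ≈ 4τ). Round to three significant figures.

τ = RC = 1800 × 42.0 µF = 0.0756 s.
t_s ≈ 4τ = 0.302 s.

t_s ≈ 0.302 s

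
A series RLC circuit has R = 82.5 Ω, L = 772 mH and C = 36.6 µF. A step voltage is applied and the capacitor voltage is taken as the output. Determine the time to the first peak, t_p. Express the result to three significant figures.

For a series RLC circuit (capacitor voltage as output), ω_n = 1/√(LC) = 1/√(772 mH · 36.6 µF) = 188 rad/s.
ζ = (R/2)·√(C/L) = (82.5/2)·√(36.6 µF/772 mH) = 0.284.
ω_d = ω_n√(1−ζ²) = 180 rad/s. t_p = π/ω_d = 0.0174 s.

t_p ≈ 0.0174 s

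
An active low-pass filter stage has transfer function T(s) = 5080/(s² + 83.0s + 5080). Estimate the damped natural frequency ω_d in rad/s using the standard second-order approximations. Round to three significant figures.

Matching coefficients with s² + 2ζω_n s + ω_n² gives ω_n² = 5080 ⇒ ω_n = 71.3 rad/s, and ζ = 83.0/(2ω_n) = 0.582.
ω_d = 71.3·√(1 − 0.582²) = 57.9 rad/s.

ω_d ≈ 57.9 rad/s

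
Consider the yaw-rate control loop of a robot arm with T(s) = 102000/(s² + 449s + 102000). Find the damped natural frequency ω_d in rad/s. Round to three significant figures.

ω_d ≈ 227 rad/s

ω_n = √102000 = 319 rad/s; ζ = 449/(2·319) = 0.703.
ω_d = 319·√(1 − 0.703²) = 227 rad/s.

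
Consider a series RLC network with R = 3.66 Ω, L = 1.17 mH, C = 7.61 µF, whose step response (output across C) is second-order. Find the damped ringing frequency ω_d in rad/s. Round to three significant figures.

ω_d ≈ 10500 rad/s

For a series RLC circuit (capacitor voltage as output), ω_n = 1/√(LC) = 1/√(1.17 mH · 7.61 µF) = 10600 rad/s.
ζ = (R/2)·√(C/L) = (3.66/2)·√(7.61 µF/1.17 mH) = 0.148.
ω_d = ω_n√(1−ζ²) = 10500 rad/s.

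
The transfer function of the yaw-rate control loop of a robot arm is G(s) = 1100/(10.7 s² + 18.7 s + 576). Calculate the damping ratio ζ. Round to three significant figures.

Dividing through by 10.7: denominator becomes s² + 1.748 s + 53.83.
So ω_n = √53.83 = 7.34 rad/s and ζ = 1.748/(2·7.34) = 0.119.

ζ ≈ 0.119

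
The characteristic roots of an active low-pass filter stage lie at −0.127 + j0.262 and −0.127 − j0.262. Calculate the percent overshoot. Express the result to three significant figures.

%OS ≈ 21.8%

|pole| = ω_n = √(0.127² + 0.262²) = 0.291 rad/s; ζ = cos θ = σ/ω_n = 0.436.
%OS = 100·exp(−πζ/√(1−ζ²)) = 21.8%.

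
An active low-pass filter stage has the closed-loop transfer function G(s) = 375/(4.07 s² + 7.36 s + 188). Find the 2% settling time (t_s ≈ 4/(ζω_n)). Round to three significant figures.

Dividing through by 4.07: denominator becomes s² + 1.808 s + 46.19.
So ω_n = √46.19 = 6.80 rad/s and ζ = 1.808/(2·6.80) = 0.133.
t_s ≈ 4/(ζω_n) = 4.42 s.

t_s ≈ 4.42 s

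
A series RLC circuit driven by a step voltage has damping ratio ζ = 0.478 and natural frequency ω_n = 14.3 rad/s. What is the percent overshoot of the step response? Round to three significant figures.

%OS ≈ 18.1%

For an underdamped second-order system, %OS = 100·exp(−πζ/√(1−ζ²)).
πζ/√(1−ζ²) = π·0.478/√(1−0.228) = 1.710, so %OS = 100·e^(−1.710) = 18.1%.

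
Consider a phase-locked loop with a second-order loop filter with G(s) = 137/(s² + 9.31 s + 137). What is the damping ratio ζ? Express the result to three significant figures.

Matching coefficients with s² + 2ζω_n s + ω_n² gives ω_n² = 137 ⇒ ω_n = 11.7 rad/s, and ζ = 9.31/(2ω_n) = 0.398.

ζ ≈ 0.398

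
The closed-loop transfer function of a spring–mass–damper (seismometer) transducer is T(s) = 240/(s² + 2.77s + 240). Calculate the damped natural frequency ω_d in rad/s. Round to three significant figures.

Matching coefficients with s² + 2ζω_n s + ω_n² gives ω_n² = 240 ⇒ ω_n = 15.5 rad/s, and ζ = 2.77/(2ω_n) = 0.0894.
ω_d = 15.5·√(1 − 0.0894²) = 15.4 rad/s.

ω_d ≈ 15.4 rad/s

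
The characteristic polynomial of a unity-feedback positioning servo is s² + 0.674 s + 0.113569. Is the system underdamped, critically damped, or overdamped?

a² − 4b = 0.674² − 4·0.113569 = 0 (repeated real root); the system is critically damped.

critically damped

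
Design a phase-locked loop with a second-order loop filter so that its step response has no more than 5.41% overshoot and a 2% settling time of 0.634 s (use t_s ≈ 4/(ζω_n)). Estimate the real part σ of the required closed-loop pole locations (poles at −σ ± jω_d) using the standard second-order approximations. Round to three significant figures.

The settling-time spec alone fixes σ = ζω_n = 4/t_s = 4/0.634 = 6.31.
(Overshoot then fixes ζ = 0.680 and hence ω_d = σ·√(1−ζ²)/ζ = 6.80 rad/s.)

σ ≈ 6.31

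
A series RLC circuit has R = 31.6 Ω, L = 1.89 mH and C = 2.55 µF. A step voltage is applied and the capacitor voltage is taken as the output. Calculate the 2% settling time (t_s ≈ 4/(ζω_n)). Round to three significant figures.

t_s ≈ 0.000478 s

For a series RLC circuit (capacitor voltage as output), ω_n = 1/√(LC) = 1/√(1.89 mH · 2.55 µF) = 14400 rad/s.
ζ = (R/2)·√(C/L) = (31.6/2)·√(2.55 µF/1.89 mH) = 0.580.
t_s ≈ 4/(ζω_n) = 0.000478 s.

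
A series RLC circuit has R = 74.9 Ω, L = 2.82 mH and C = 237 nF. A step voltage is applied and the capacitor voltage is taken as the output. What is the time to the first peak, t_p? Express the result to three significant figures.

t_p ≈ 0.0000865 s

For a series RLC circuit (capacitor voltage as output), ω_n = 1/√(LC) = 1/√(2.82 mH · 237 nF) = 38700 rad/s.
ζ = (R/2)·√(C/L) = (74.9/2)·√(237 nF/2.82 mH) = 0.343.
The damped frequency ω_d = ω_n√(1−ζ²) = 36300 rad/s. t_p = π/ω_d = 0.0000865 s.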